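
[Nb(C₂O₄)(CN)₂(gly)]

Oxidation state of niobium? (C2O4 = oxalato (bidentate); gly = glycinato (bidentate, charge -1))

+5

No counter-ion: the bracketed complex is neutral.
Ligand charges: 1×C2O4 = -2; 1×gly = -1; 2×CN = -2; sum -5.
Nb + (-5) = 0 ⇒ Nb is +5.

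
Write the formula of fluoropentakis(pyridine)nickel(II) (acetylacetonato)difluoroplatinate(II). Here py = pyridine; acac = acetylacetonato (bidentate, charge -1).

[NiF(py)5][Pt(acac)F2]

Cation [Ni…]: ligand charges -1, Ni(II) ⇒ ion charge 1+.
Anion [Pt…]: ligand charges -3, Pt(II) ⇒ ion charge 1−.
One 1+ cation balances one 1− anion.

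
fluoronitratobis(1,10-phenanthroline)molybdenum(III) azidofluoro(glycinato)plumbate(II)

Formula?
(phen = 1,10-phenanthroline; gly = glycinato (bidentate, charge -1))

Cation [Mo…]: ligand charges -2, Mo(III) ⇒ ion charge 1+.
Anion [Pb…]: ligand charges -3, Pb(II) ⇒ ion charge 1−.

[MoF(NO3)(phen)2][PbF(gly)(N3)]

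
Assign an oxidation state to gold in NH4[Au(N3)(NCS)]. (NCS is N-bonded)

+1

1 ammonium outside the brackets (+1 each) → the complex ion is 1−.
Ligand charges: 1×NCS = -1; 1×N3 = -1; sum -2.
Au + (-2) = 1− ⇒ Au is +1.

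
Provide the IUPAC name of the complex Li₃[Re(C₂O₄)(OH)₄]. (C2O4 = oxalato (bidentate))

The 3 lithium counter-ions carry a total charge of +3, so each complex ion is 3−.
Ligand charges: 4×hydroxo (-1 each), 1×oxalato (-2 each); total -6. So Re + (-6) = 3−, giving Re = +3.
Ligands are named alphabetically: hydroxo before oxalato.
The complex ion is anionic, so rhenium takes the -ate form rhenate(III).

lithium tetrahydroxooxalatorhenate(III)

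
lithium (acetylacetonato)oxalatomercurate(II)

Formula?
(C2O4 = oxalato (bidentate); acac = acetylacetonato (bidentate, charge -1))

Li[Hg(acac)(C2O4)]

Ligands: 1 oxalato (C2O4, -2), 1 acetylacetonato (acac, -1). Ligand charge sum = -3.
Charge balance with lithium (+1) requires 1 complex ion per 1 lithium.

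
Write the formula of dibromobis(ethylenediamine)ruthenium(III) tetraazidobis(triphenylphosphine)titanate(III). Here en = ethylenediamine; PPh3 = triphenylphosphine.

[RuBr2(en)2][Ti(N3)4(PPh3)2]

Cation [Ru…]: ligand charges -2, Ru(III) ⇒ ion charge 1+.
Anion [Ti…]: ligand charges -4, Ti(III) ⇒ ion charge 1−.
One 1+ cation balances one 1− anion.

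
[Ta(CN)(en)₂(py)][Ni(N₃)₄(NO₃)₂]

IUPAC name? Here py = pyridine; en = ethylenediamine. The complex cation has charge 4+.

Both ions are complex: the cation is named first with the plain metal name, the anion second with the -ate form; each ion's ligands are alphabetised independently.
The complex cation is given as 4+; its ligand charges sum to -1, so Ta = +5.
A 1:1 salt means the anion carries the equal and opposite charge, 4−.
Anion: ligand charges sum to -6; for the ion to be 4−, Ni = +2.

cyanobis(ethylenediamine)(pyridine)tantalum(V) tetraazidodinitratonickelate(II)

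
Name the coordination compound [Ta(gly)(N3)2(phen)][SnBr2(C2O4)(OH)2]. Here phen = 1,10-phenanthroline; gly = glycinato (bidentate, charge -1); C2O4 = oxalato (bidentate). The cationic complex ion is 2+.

diazido(glycinato)(1,10-phenanthroline)tantalum(V) dibromodihydroxooxalatostannate(IV)

Both ions are complex: the cation is named first with the plain metal name, the anion second with the -ate form; each ion's ligands are alphabetised independently.
The complex cation is given as 2+; its ligand charges sum to -3, so Ta = +5.
A 1:1 salt means the anion carries the equal and opposite charge, 2−.
Anion: ligand charges sum to -6; for the ion to be 2−, Sn = +4.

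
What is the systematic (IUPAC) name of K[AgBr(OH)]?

The 1 potassium counter-ion carries a total charge of +1, so each complex ion is 1−.
Ligand charges: 1×bromo (-1 each), 1×hydroxo (-1 each); total -2. So Ag + (-2) = 1−, giving Ag = +1.
The complex ion is anionic, so silver takes the -ate form argentate(I).

potassium bromohydroxoargentate(I)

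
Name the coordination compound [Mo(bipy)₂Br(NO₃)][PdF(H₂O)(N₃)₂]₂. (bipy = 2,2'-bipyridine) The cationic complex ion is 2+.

bis(2,2'-bipyridine)bromonitratomolybdenum(IV) aquadiazidofluoropalladate(II)

The complex cation is given as 2+; its ligand charges sum to -2, so Mo = +4.
With 2 anions per cation, each anion must be 2/2 = 1−.
Anion: ligand charges sum to -3; for the ion to be 1−, Pd = +2.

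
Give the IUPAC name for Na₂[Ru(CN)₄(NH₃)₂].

The 2 sodium counter-ions carry a total charge of +2, so each complex ion is 2−.
Ligand charges: 2×ammine (neutral), 4×cyano (-1 each); total -4. So Ru + (-4) = 2−, giving Ru = +2.
Ligands are named alphabetically: ammine before cyano.
The complex ion is anionic, so ruthenium takes the -ate form ruthenate(II).

sodium diamminetetracyanoruthenate(II)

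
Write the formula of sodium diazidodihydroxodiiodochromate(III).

Na3[CrI2(N3)2(OH)2]

Ligands: 2 hydroxo (OH, -1), 2 azido (N3, -1), 2 iodo (I, -1). Ligand charge sum = -6.
With Cr in oxidation state +3, the complex ion is [Cr...]^3−.
Charge balance with sodium (+1) requires 1 complex ion per 3 sodium.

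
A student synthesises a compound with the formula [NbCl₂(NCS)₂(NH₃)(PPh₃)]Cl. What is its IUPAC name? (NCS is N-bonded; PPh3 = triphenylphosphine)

amminedichlorodiisothiocyanato(triphenylphosphine)niobium(V) chloride

The 1 chloride counter-ion carries a total charge of -1, so each complex ion is 1+.
Ligand charges: 2×isothiocyanato (-1 each), 1×ammine (neutral), 1×triphenylphosphine (neutral), 2×chloro (-1 each); total -4. So Nb + (-4) = 1+, giving Nb = +5.
Ligands are named alphabetically: ammine before chloro before isothiocyanato before triphenylphosphine.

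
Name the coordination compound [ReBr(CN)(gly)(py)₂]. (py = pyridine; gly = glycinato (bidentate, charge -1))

bromocyano(glycinato)bis(pyridine)rhenium(III)

There is no counter-ion, so the complex is neutral overall.
Ligand charges: 1×bromo (-1 each), 1×cyano (-1 each), 2×pyridine (neutral), 1×glycinato (-1 each); total -3. So Re + (-3) = 0, giving Re = +3.
Ligands are named alphabetically: bromo before cyano before glycinato before pyridine.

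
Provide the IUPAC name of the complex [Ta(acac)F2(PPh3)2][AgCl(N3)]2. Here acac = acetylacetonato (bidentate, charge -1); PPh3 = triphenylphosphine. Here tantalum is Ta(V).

(acetylacetonato)difluorobis(triphenylphosphine)tantalum(V) azidochloroargentate(I)

Ta is given as +5; the cation's ligand charges sum to -3, so the complex cation is 2+.
With 2 anions per cation, each anion must be 2/2 = 1−.
Anion: ligand charges sum to -2; for the ion to be 1−, Ag = +1.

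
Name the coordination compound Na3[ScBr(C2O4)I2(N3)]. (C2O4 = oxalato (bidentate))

The 3 sodium counter-ions carry a total charge of +3, so each complex ion is 3−.
Ligand charges: 2×iodo (-1 each), 1×bromo (-1 each), 1×azido (-1 each), 1×oxalato (-2 each); total -6. So Sc + (-6) = 3−, giving Sc = +3.
Ligands are named alphabetically: azido before bromo before iodo before oxalato.
The complex ion is anionic, so scandium takes the -ate form scandate(III).

sodium azidobromodiiodooxalatoscandate(III)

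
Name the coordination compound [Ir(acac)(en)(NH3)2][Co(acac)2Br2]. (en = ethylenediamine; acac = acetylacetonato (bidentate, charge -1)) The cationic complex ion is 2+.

(acetylacetonato)diammine(ethylenediamine)iridium(III) bis(acetylacetonato)dibromocobaltate(II)

Both ions are complex: the cation is named first with the plain metal name, the anion second with the -ate form; each ion's ligands are alphabetised independently.
The complex cation is given as 2+; its ligand charges sum to -1, so Ir = +3.
A 1:1 salt means the anion carries the equal and opposite charge, 2−.
Anion: ligand charges sum to -4; for the ion to be 2−, Co = +2.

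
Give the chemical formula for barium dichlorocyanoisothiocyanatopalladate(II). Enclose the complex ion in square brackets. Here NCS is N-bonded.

Ba[PdCl2(CN)(NCS)]

Ligands: 1 isothiocyanato (NCS, -1), 2 chloro (Cl, -1), 1 cyano (CN, -1). Ligand charge sum = -4.
With Pd in oxidation state +2, the complex ion is [Pd...]^2−.
Charge balance with barium (+2) requires 1 complex ion per 1 barium.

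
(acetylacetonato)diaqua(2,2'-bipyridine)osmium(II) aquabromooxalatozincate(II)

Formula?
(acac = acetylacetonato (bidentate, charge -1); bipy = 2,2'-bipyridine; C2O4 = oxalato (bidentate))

[Os(acac)(bipy)(H2O)2][ZnBr(C2O4)(H2O)]

Cation [Os…]: ligand charges -1, Os(II) ⇒ ion charge 1+.
Anion [Zn…]: ligand charges -3, Zn(II) ⇒ ion charge 1−.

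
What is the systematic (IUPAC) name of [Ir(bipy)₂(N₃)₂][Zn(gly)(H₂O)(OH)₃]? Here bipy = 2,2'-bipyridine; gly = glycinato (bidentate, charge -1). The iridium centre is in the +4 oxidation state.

diazidobis(2,2'-bipyridine)iridium(IV) aqua(glycinato)trihydroxozincate(II)

Ir is given as +4; the cation's ligand charges sum to -2, so the complex cation is 2+.
A 1:1 salt means the anion carries the equal and opposite charge, 2−.
Anion: ligand charges sum to -4; for the ion to be 2−, Zn = +2.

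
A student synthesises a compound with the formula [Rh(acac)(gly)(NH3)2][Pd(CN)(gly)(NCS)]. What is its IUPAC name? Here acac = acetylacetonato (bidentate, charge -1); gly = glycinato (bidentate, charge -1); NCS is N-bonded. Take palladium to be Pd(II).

(acetylacetonato)diammine(glycinato)rhodium(III) cyano(glycinato)isothiocyanatopalladate(II)

Both ions are complex: the cation is named first with the plain metal name, the anion second with the -ate form; each ion's ligands are alphabetised independently.
Pd is given as +2; the anion's ligand charges sum to -3, so the complex anion is 1−.
A 1:1 salt means the cation carries the equal and opposite charge, 1+.
Cation: ligand charges sum to -2; for the ion to be 1+, Rh = +3.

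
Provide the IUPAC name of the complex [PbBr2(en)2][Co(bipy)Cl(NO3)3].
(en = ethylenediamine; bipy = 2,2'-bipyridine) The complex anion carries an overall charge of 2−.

dibromobis(ethylenediamine)lead(IV) (2,2'-bipyridine)chlorotrinitratocobaltate(II)

The complex anion is given as 2−; its ligand charges sum to -4, so Co = +2.
A 1:1 salt means the cation carries the equal and opposite charge, 2+.
Cation: ligand charges sum to -2; for the ion to be 2+, Pb = +4.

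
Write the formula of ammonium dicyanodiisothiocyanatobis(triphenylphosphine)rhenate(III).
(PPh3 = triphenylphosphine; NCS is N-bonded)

Ligands: 2 cyano (CN, -1), 2 triphenylphosphine (PPh3, neutral), 2 isothiocyanato (NCS, -1). Ligand charge sum = -4.
Charge balance with ammonium (+1) requires 1 complex ion per 1 ammonium.

NH4[Re(CN)2(NCS)2(PPh3)2]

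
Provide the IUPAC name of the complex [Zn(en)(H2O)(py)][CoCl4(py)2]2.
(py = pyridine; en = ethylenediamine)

Both ions are complex: the cation is named first with the plain metal name, the anion second with the -ate form; each ion's ligands are alphabetised independently.
Zinc is always +2 in its complexes; the cation's ligand charges sum to 0, so the complex cation is 2+.
With 2 anions per cation, each anion must be 2/2 = 1−.
Anion: ligand charges sum to -4; for the ion to be 1−, Co = +3.

aqua(ethylenediamine)(pyridine)zinc(II) tetrachlorobis(pyridine)cobaltate(III)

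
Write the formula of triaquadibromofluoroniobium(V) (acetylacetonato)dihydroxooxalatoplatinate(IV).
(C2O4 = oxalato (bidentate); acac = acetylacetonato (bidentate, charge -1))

Cation [Nb…]: ligand charges -3, Nb(V) ⇒ ion charge 2+.
Anion [Pt…]: ligand charges -5, Pt(IV) ⇒ ion charge 1−.

[NbBr2F(H2O)3][Pt(acac)(C2O4)(OH)2]2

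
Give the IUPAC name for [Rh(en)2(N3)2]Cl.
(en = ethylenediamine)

diazidobis(ethylenediamine)rhodium(III) chloride

The 1 chloride counter-ion carries a total charge of -1, so each complex ion is 1+.
Ligand charges: 2×ethylenediamine (neutral), 2×azido (-1 each); total -2. So Rh + (-2) = 1+, giving Rh = +3.
Ligands are named alphabetically: azido before ethylenediamine.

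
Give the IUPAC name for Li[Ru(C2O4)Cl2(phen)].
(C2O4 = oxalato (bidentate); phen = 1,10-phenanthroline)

The 1 lithium counter-ion carries a total charge of +1, so each complex ion is 1−.
Ligand charges: 1×oxalato (-2 each), 2×chloro (-1 each), 1×1,10-phenanthroline (neutral); total -4. So Ru + (-4) = 1−, giving Ru = +3.
Ligands are named alphabetically: chloro before oxalato before phenanthroline.
The complex ion is anionic, so ruthenium takes the -ate form ruthenate(III).

lithium dichlorooxalato(1,10-phenanthroline)ruthenate(III)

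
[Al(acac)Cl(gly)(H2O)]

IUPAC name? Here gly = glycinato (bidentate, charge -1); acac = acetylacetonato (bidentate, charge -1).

There is no counter-ion, so the complex is neutral overall.
Ligand charges: 1×aqua (neutral), 1×glycinato (-1 each), 1×chloro (-1 each), 1×acetylacetonato (-1 each); total -3. So Al + (-3) = 0, giving Al = +3.
Ligands are named alphabetically: acetylacetonato before aqua before chloro before glycinato.

(acetylacetonato)aquachloro(glycinato)aluminium(III)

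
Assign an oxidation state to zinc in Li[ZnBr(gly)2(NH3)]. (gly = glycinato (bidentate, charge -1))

1 lithium outside the brackets (+1 each) → the complex ion is 1−.
Ligand charges: 1×Br = -1; 2×gly = -2; 1×NH3 neutral; sum -3.
Zn + (-3) = 1− ⇒ Zn is +2.

+2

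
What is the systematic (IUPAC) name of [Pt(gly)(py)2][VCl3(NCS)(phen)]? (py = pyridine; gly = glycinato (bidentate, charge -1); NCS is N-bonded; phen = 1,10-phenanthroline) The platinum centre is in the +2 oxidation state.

Both ions are complex: the cation is named first with the plain metal name, the anion second with the -ate form; each ion's ligands are alphabetised independently.
Pt is given as +2; the cation's ligand charges sum to -1, so the complex cation is 1+.
A 1:1 salt means the anion carries the equal and opposite charge, 1−.
Anion: ligand charges sum to -4; for the ion to be 1−, V = +3.

(glycinato)bis(pyridine)platinum(II) trichloroisothiocyanato(1,10-phenanthroline)vanadate(III)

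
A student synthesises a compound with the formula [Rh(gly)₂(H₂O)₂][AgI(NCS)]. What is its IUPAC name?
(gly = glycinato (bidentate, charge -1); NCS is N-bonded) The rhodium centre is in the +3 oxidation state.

diaquabis(glycinato)rhodium(III) iodoisothiocyanatoargentate(I)

Both ions are complex: the cation is named first with the plain metal name, the anion second with the -ate form; each ion's ligands are alphabetised independently.
Rh is given as +3; the cation's ligand charges sum to -2, so the complex cation is 1+.
A 1:1 salt means the anion carries the equal and opposite charge, 1−.
Anion: ligand charges sum to -2; for the ion to be 1−, Ag = +1.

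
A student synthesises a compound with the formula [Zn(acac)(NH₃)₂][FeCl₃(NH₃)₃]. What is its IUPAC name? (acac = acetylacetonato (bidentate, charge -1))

(acetylacetonato)diamminezinc(II) triamminetrichloroferrate(II)

Both ions are complex: the cation is named first with the plain metal name, the anion second with the -ate form; each ion's ligands are alphabetised independently.
Zinc is always +2 in its complexes; the cation's ligand charges sum to -1, so the complex cation is 1+.
A 1:1 salt means the anion carries the equal and opposite charge, 1−.
Anion: ligand charges sum to -3; for the ion to be 1−, Fe = +2.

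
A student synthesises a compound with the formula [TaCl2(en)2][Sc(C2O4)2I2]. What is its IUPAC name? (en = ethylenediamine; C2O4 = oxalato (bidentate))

Scandium is always +3 in its complexes; the anion's ligand charges sum to -6, so the complex anion is 3−.
A 1:1 salt means the cation carries the equal and opposite charge, 3+.
Cation: ligand charges sum to -2; for the ion to be 3+, Ta = +5.

dichlorobis(ethylenediamine)tantalum(V) diiododioxalatoscandate(III)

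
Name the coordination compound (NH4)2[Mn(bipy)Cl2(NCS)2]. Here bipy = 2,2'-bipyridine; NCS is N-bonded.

ammonium (2,2'-bipyridine)dichlorodiisothiocyanatomanganate(II)

The 2 ammonium counter-ions carry a total charge of +2, so each complex ion is 2−.
Ligand charges: 1×2,2'-bipyridine (neutral), 2×chloro (-1 each), 2×isothiocyanato (-1 each); total -4. So Mn + (-4) = 2−, giving Mn = +2.
The complex ion is anionic, so manganese takes the -ate form manganate(II).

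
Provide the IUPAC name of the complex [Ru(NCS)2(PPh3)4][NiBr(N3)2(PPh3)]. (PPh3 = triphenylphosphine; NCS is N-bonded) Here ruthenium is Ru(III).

Both ions are complex: the cation is named first with the plain metal name, the anion second with the -ate form; each ion's ligands are alphabetised independently.
Ru is given as +3; the cation's ligand charges sum to -2, so the complex cation is 1+.
A 1:1 salt means the anion carries the equal and opposite charge, 1−.
Anion: ligand charges sum to -3; for the ion to be 1−, Ni = +2.

diisothiocyanatotetrakis(triphenylphosphine)ruthenium(III) diazidobromo(triphenylphosphine)nickelate(II)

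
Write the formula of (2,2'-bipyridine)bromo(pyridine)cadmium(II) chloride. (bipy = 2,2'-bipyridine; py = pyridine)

Ligands: 1 2,2'-bipyridine (bipy, neutral), 1 bromo (Br, -1), 1 pyridine (py, neutral). Ligand charge sum = -1.
Charge balance with chloride (-1) requires 1 complex ion per 1 chloride.

[Cd(bipy)Br(py)]Cl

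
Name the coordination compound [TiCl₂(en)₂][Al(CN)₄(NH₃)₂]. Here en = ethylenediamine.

dichlorobis(ethylenediamine)titanium(III) diamminetetracyanoaluminate(III)

Both ions are complex: the cation is named first with the plain metal name, the anion second with the -ate form; each ion's ligands are alphabetised independently.
Aluminium is always +3 in its complexes; the anion's ligand charges sum to -4, so the complex anion is 1−.
A 1:1 salt means the cation carries the equal and opposite charge, 1+.
Cation: ligand charges sum to -2; for the ion to be 1+, Ti = +3.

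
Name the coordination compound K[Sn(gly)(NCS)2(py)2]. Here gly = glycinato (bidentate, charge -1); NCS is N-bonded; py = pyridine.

potassium (glycinato)diisothiocyanatobis(pyridine)stannate(II)

The 1 potassium counter-ion carries a total charge of +1, so each complex ion is 1−.
Ligand charges: 1×glycinato (-1 each), 2×isothiocyanato (-1 each), 2×pyridine (neutral); total -3. So Sn + (-3) = 1−, giving Sn = +2.
The complex ion is anionic, so tin takes the -ate form stannate(II).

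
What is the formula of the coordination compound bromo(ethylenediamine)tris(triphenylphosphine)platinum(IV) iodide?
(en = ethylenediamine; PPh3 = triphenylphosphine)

Ligands: 1 bromo (Br, -1), 1 ethylenediamine (en, neutral), 3 triphenylphosphine (PPh3, neutral). Ligand charge sum = -1.
With Pt in oxidation state +4, the complex ion is [Pt...]^3+.
Charge balance with iodide (-1) requires 1 complex ion per 3 iodide.

[PtBr(en)(PPh3)3]I3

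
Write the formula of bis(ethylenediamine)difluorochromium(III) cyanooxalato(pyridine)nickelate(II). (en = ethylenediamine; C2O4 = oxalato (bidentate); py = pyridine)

[Cr(en)2F2][Ni(C2O4)(CN)(py)]

Cation [Cr…]: ligand charges -2, Cr(III) ⇒ ion charge 1+.
Anion [Ni…]: ligand charges -3, Ni(II) ⇒ ion charge 1−.
One 1+ cation balances one 1− anion.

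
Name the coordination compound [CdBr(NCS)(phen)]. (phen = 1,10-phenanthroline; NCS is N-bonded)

There is no counter-ion, so the complex is neutral overall.
Ligand charges: 1×1,10-phenanthroline (neutral), 1×bromo (-1 each), 1×isothiocyanato (-1 each); total -2. So Cd + (-2) = 0, giving Cd = +2.
Ligands are named alphabetically: bromo before isothiocyanato before phenanthroline.

bromoisothiocyanato(1,10-phenanthroline)cadmium(II)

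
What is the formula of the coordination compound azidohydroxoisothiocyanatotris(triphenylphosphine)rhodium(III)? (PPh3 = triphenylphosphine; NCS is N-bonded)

[Rh(N3)(NCS)(OH)(PPh3)3]

Ligands: 3 triphenylphosphine (PPh3, neutral), 1 hydroxo (OH, -1), 1 isothiocyanato (NCS, -1), 1 azido (N3, -1). Ligand charge sum = -3.
With Rh in oxidation state +3, the complex ion is [Rh...].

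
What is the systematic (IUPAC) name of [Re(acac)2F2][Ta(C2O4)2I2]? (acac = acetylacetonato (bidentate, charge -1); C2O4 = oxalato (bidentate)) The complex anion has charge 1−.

Both ions are complex: the cation is named first with the plain metal name, the anion second with the -ate form; each ion's ligands are alphabetised independently.
The complex anion is given as 1−; its ligand charges sum to -6, so Ta = +5.
A 1:1 salt means the cation carries the equal and opposite charge, 1+.
Cation: ligand charges sum to -4; for the ion to be 1+, Re = +5.

bis(acetylacetonato)difluororhenium(V) diiododioxalatotantalate(V)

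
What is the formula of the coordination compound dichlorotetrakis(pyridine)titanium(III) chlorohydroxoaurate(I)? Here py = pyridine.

[TiCl2(py)4][AuCl(OH)]

Cation [Ti…]: ligand charges -2, Ti(III) ⇒ ion charge 1+.
Anion [Au…]: ligand charges -2, Au(I) ⇒ ion charge 1−.
One 1+ cation balances one 1− anion.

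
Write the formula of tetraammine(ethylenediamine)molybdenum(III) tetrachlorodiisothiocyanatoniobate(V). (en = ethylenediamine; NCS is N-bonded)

Cation [Mo…]: ligand charges 0, Mo(III) ⇒ ion charge 3+.
Anion [Nb…]: ligand charges -6, Nb(V) ⇒ ion charge 1−.

[Mo(en)(NH3)4][NbCl4(NCS)2]3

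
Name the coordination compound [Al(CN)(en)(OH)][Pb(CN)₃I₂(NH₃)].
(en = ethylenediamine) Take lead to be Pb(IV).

Both ions are complex: the cation is named first with the plain metal name, the anion second with the -ate form; each ion's ligands are alphabetised independently.
Pb is given as +4; the anion's ligand charges sum to -5, so the complex anion is 1−.
A 1:1 salt means the cation carries the equal and opposite charge, 1+.
Cation: ligand charges sum to -2; for the ion to be 1+, Al = +3.

cyano(ethylenediamine)hydroxoaluminium(III) amminetricyanodiiodoplumbate(IV)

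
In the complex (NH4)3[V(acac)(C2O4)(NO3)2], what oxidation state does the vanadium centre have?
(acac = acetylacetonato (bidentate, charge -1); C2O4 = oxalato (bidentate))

+2

3 ammonium outside the brackets (+1 each) → the complex ion is 3−.
Ligand charges: 1×acac = -1; 2×NO3 = -2; 1×C2O4 = -2; sum -5.
V + (-5) = 3− ⇒ V is +2.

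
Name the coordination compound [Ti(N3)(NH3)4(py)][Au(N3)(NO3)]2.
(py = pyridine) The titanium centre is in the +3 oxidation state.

tetraammineazido(pyridine)titanium(III) azidonitratoaurate(I)

Ti is given as +3; the cation's ligand charges sum to -1, so the complex cation is 2+.
With 2 anions per cation, each anion must be 2/2 = 1−.
Anion: ligand charges sum to -2; for the ion to be 1−, Au = +1.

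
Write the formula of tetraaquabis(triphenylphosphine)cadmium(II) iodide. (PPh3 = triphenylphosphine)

Ligands: 2 triphenylphosphine (PPh3, neutral), 4 aqua (H2O, neutral). Ligand charge sum = 0.
Charge balance with iodide (-1) requires 1 complex ion per 2 iodide.

[Cd(H2O)4(PPh3)2]I2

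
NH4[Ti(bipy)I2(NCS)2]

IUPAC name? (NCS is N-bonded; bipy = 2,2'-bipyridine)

The 1 ammonium counter-ion carries a total charge of +1, so each complex ion is 1−.
Ligand charges: 2×isothiocyanato (-1 each), 1×2,2'-bipyridine (neutral), 2×iodo (-1 each); total -4. So Ti + (-4) = 1−, giving Ti = +3.
Ligands are named alphabetically: bipyridine before iodo before isothiocyanato.
The complex ion is anionic, so titanium takes the -ate form titanate(III).

ammonium (2,2'-bipyridine)diiododiisothiocyanatotitanate(III)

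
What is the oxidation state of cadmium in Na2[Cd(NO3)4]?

2 sodium outside the brackets (+1 each) → the complex ion is 2−.
Ligand charges: 4×NO3 = -4; sum -4.
Cd + (-4) = 2− ⇒ Cd is +2.

+2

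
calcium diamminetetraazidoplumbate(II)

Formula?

Ligands: 4 azido (N3, -1), 2 ammine (NH3, neutral). Ligand charge sum = -4.
Charge balance with calcium (+2) requires 1 complex ion per 1 calcium.

Ca[Pb(N3)4(NH3)2]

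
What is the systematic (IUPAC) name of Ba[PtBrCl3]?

barium bromotrichloroplatinate(II)

The 1 barium counter-ion carries a total charge of +2, so each complex ion is 2−.
Ligand charges: 1×bromo (-1 each), 3×chloro (-1 each); total -4. So Pt + (-4) = 2−, giving Pt = +2.
Ligands are named alphabetically: bromo before chloro.
The complex ion is anionic, so platinum takes the -ate form platinate(II).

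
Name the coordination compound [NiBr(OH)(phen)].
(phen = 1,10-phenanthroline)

There is no counter-ion, so the complex is neutral overall.
Ligand charges: 1×1,10-phenanthroline (neutral), 1×bromo (-1 each), 1×hydroxo (-1 each); total -2. So Ni + (-2) = 0, giving Ni = +2.
Ligands are named alphabetically: bromo before hydroxo before phenanthroline.

bromohydroxo(1,10-phenanthroline)nickel(II)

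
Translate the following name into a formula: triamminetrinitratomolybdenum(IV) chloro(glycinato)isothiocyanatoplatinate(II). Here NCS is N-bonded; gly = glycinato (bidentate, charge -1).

Cation [Mo…]: ligand charges -3, Mo(IV) ⇒ ion charge 1+.
Anion [Pt…]: ligand charges -3, Pt(II) ⇒ ion charge 1−.
One 1+ cation balances one 1− anion.

[Mo(NH3)3(NO3)3][PtCl(gly)(NCS)]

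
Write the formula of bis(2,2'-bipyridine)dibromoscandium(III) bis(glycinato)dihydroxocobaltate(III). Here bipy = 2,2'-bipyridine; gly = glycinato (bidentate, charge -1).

Cation [Sc…]: ligand charges -2, Sc(III) ⇒ ion charge 1+.
Anion [Co…]: ligand charges -4, Co(III) ⇒ ion charge 1−.
One 1+ cation balances one 1− anion.

[Sc(bipy)2Br2][Co(gly)2(OH)2]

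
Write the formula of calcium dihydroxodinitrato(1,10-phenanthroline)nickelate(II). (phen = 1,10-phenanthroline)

Ca[Ni(NO3)2(OH)2(phen)]

Ligands: 2 hydroxo (OH, -1), 1 1,10-phenanthroline (phen, neutral), 2 nitrato (NO3, -1). Ligand charge sum = -4.
Charge balance with calcium (+2) requires 1 complex ion per 1 calcium.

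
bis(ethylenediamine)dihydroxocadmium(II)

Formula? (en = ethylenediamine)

[Cd(en)2(OH)2]

Ligands: 2 ethylenediamine (en, neutral), 2 hydroxo (OH, -1). Ligand charge sum = -2.
With Cd in oxidation state +2, the complex ion is [Cd...].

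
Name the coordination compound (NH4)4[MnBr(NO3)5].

The 4 ammonium counter-ions carry a total charge of +4, so each complex ion is 4−.
Ligand charges: 1×bromo (-1 each), 5×nitrato (-1 each); total -6. So Mn + (-6) = 4−, giving Mn = +2.
Ligands are named alphabetically: bromo before nitrato.
The complex ion is anionic, so manganese takes the -ate form manganate(II).

ammonium bromopentanitratomanganate(II)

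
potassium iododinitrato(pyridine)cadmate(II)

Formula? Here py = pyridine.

Ligands: 1 pyridine (py, neutral), 1 iodo (I, -1), 2 nitrato (NO3, -1). Ligand charge sum = -3.
Charge balance with potassium (+1) requires 1 complex ion per 1 potassium.

K[CdI(NO3)2(py)]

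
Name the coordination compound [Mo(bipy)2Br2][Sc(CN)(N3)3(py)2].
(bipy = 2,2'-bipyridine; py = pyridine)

bis(2,2'-bipyridine)dibromomolybdenum(III) triazidocyanobis(pyridine)scandate(III)

Both ions are complex: the cation is named first with the plain metal name, the anion second with the -ate form; each ion's ligands are alphabetised independently.
Scandium is always +3 in its complexes; the anion's ligand charges sum to -4, so the complex anion is 1−.
A 1:1 salt means the cation carries the equal and opposite charge, 1+.
Cation: ligand charges sum to -2; for the ion to be 1+, Mo = +3.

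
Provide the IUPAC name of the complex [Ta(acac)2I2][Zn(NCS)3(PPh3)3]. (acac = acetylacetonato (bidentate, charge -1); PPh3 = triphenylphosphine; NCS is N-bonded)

bis(acetylacetonato)diiodotantalum(V) triisothiocyanatotris(triphenylphosphine)zincate(II)

Both ions are complex: the cation is named first with the plain metal name, the anion second with the -ate form; each ion's ligands are alphabetised independently.
Zinc is always +2 in its complexes; the anion's ligand charges sum to -3, so the complex anion is 1−.
A 1:1 salt means the cation carries the equal and opposite charge, 1+.
Cation: ligand charges sum to -4; for the ion to be 1+, Ta = +5.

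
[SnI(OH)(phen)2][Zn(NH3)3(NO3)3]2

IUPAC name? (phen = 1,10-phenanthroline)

Zinc is always +2 in its complexes; the anion's ligand charges sum to -3, so the complex anion is 1−.
With 2 anions per cation, the cation must be 2×1 = 2+.
Cation: ligand charges sum to -2; for the ion to be 2+, Sn = +4.

hydroxoiodobis(1,10-phenanthroline)tin(IV) triamminetrinitratozincate(II)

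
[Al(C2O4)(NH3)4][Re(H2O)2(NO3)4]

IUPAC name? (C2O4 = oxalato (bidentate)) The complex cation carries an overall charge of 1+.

tetraammineoxalatoaluminium(III) diaquatetranitratorhenate(III)

Both ions are complex: the cation is named first with the plain metal name, the anion second with the -ate form; each ion's ligands are alphabetised independently.
The complex cation is given as 1+; its ligand charges sum to -2, so Al = +3.
A 1:1 salt means the anion carries the equal and opposite charge, 1−.
Anion: ligand charges sum to -4; for the ion to be 1−, Re = +3.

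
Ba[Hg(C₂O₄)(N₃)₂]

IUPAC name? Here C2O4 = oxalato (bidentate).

The 1 barium counter-ion carries a total charge of +2, so each complex ion is 2−.
Ligand charges: 2×azido (-1 each), 1×oxalato (-2 each); total -4. So Hg + (-4) = 2−, giving Hg = +2.
The complex ion is anionic, so mercury takes the -ate form mercurate(II).

barium diazidooxalatomercurate(II)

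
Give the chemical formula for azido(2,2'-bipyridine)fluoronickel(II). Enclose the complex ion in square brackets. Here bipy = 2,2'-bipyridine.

Ligands: 1 2,2'-bipyridine (bipy, neutral), 1 fluoro (F, -1), 1 azido (N3, -1). Ligand charge sum = -2.
With Ni in oxidation state +2, the complex ion is [Ni...].

[Ni(bipy)F(N3)]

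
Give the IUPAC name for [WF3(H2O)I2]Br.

The 1 bromide counter-ion carries a total charge of -1, so each complex ion is 1+.
Ligand charges: 1×aqua (neutral), 3×fluoro (-1 each), 2×iodo (-1 each); total -5. So W + (-5) = 1+, giving W = +6.
Ligands are named alphabetically: aqua before fluoro before iodo.

aquatrifluorodiiodotungsten(VI) bromide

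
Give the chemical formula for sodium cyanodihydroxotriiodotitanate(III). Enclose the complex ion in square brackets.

Na3[Ti(CN)I3(OH)2]

Ligands: 3 iodo (I, -1), 1 cyano (CN, -1), 2 hydroxo (OH, -1). Ligand charge sum = -6.
Charge balance with sodium (+1) requires 1 complex ion per 3 sodium.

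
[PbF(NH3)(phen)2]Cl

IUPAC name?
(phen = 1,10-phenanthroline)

The 1 chloride counter-ion carries a total charge of -1, so each complex ion is 1+.
Ligand charges: 2×1,10-phenanthroline (neutral), 1×ammine (neutral), 1×fluoro (-1 each); total -1. So Pb + (-1) = 1+, giving Pb = +2.
Ligands are named alphabetically: ammine before fluoro before phenanthroline.

amminefluorobis(1,10-phenanthroline)lead(II) chloride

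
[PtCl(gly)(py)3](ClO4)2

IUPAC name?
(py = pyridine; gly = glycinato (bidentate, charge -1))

The 2 perchlorate counter-ions carry a total charge of -2, so each complex ion is 2+.
Ligand charges: 1×chloro (-1 each), 3×pyridine (neutral), 1×glycinato (-1 each); total -2. So Pt + (-2) = 2+, giving Pt = +4.
Ligands are named alphabetically: chloro before glycinato before pyridine.

chloro(glycinato)tris(pyridine)platinum(IV) perchlorate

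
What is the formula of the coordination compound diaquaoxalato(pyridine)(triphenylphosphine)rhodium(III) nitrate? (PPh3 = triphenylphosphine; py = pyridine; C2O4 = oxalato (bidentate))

[Rh(C2O4)(H2O)2(PPh3)(py)]NO3

Ligands: 2 aqua (H2O, neutral), 1 triphenylphosphine (PPh3, neutral), 1 pyridine (py, neutral), 1 oxalato (C2O4, -2). Ligand charge sum = -2.
Charge balance with nitrate (-1) requires 1 complex ion per 1 nitrate.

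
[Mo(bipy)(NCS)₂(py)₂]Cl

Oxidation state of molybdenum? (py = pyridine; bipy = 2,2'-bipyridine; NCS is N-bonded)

+3

1 chloride outside the brackets (-1 each) → the complex ion is 1+.
Ligand charges: 2×py neutral; 1×bipy neutral; 2×NCS = -2; sum -2.
Mo + (-2) = 1+ ⇒ Mo is +3.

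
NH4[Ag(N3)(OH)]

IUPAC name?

ammonium azidohydroxoargentate(I)

The 1 ammonium counter-ion carries a total charge of +1, so each complex ion is 1−.
Ligand charges: 1×hydroxo (-1 each), 1×azido (-1 each); total -2. So Ag + (-2) = 1−, giving Ag = +1.
Ligands are named alphabetically: azido before hydroxo.
The complex ion is anionic, so silver takes the -ate form argentate(I).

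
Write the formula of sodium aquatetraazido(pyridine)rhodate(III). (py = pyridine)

Na[Rh(H2O)(N3)4(py)]

Ligands: 4 azido (N3, -1), 1 aqua (H2O, neutral), 1 pyridine (py, neutral). Ligand charge sum = -4.
With Rh in oxidation state +3, the complex ion is [Rh...]^1−.
Charge balance with sodium (+1) requires 1 complex ion per 1 sodium.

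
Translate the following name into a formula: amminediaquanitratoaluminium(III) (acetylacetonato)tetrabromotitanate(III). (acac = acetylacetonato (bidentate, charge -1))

Cation [Al…]: ligand charges -1, Al(III) ⇒ ion charge 2+.
Anion [Ti…]: ligand charges -5, Ti(III) ⇒ ion charge 2−.

[Al(H2O)2(NH3)(NO3)][Ti(acac)Br4]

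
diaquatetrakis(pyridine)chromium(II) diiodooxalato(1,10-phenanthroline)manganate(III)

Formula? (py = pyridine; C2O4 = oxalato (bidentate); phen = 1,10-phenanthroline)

Cation [Cr…]: ligand charges 0, Cr(II) ⇒ ion charge 2+.
Anion [Mn…]: ligand charges -4, Mn(III) ⇒ ion charge 1−.
One 2+ cation requires 2 of the 1− anion.

[Cr(H2O)2(py)4][Mn(C2O4)I2(phen)]2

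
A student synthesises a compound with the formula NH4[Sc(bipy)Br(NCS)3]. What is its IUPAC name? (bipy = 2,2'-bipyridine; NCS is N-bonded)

ammonium (2,2'-bipyridine)bromotriisothiocyanatoscandate(III)

The 1 ammonium counter-ion carries a total charge of +1, so each complex ion is 1−.
Ligand charges: 1×bromo (-1 each), 1×2,2'-bipyridine (neutral), 3×isothiocyanato (-1 each); total -4. So Sc + (-4) = 1−, giving Sc = +3.
The complex ion is anionic, so scandium takes the -ate form scandate(III).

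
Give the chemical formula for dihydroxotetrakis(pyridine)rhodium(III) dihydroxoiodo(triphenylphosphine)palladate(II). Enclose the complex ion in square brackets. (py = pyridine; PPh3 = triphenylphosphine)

[Rh(OH)2(py)4][PdI(OH)2(PPh3)]

Cation [Rh…]: ligand charges -2, Rh(III) ⇒ ion charge 1+.
Anion [Pd…]: ligand charges -3, Pd(II) ⇒ ion charge 1−.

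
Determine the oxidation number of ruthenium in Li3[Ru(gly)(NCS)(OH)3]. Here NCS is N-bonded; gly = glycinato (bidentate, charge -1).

3 lithium outside the brackets (+1 each) → the complex ion is 3−.
Ligand charges: 1×NCS = -1; 1×gly = -1; 3×OH = -3; sum -5.
Ru + (-5) = 3− ⇒ Ru is +2.

+2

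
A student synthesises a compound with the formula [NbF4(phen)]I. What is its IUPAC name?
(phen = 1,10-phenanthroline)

The 1 iodide counter-ion carries a total charge of -1, so each complex ion is 1+.
Ligand charges: 1×1,10-phenanthroline (neutral), 4×fluoro (-1 each); total -4. So Nb + (-4) = 1+, giving Nb = +5.
Ligands are named alphabetically: fluoro before phenanthroline.

tetrafluoro(1,10-phenanthroline)niobium(V) iodide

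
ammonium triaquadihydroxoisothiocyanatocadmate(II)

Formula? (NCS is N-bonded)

NH4[Cd(H2O)3(NCS)(OH)2]

Ligands: 1 isothiocyanato (NCS, -1), 2 hydroxo (OH, -1), 3 aqua (H2O, neutral). Ligand charge sum = -3.
Charge balance with ammonium (+1) requires 1 complex ion per 1 ammonium.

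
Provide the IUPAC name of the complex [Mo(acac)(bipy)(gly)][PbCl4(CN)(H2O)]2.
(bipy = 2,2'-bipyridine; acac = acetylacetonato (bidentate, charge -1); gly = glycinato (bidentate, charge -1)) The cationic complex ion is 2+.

The complex cation is given as 2+; its ligand charges sum to -2, so Mo = +4.
With 2 anions per cation, each anion must be 2/2 = 1−.
Anion: ligand charges sum to -5; for the ion to be 1−, Pb = +4.

(acetylacetonato)(2,2'-bipyridine)(glycinato)molybdenum(IV) aquatetrachlorocyanoplumbate(IV)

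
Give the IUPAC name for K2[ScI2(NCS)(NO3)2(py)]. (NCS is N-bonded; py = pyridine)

potassium diiodoisothiocyanatodinitrato(pyridine)scandate(III)

The 2 potassium counter-ions carry a total charge of +2, so each complex ion is 2−.
Ligand charges: 2×iodo (-1 each), 2×nitrato (-1 each), 1×isothiocyanato (-1 each), 1×pyridine (neutral); total -5. So Sc + (-5) = 2−, giving Sc = +3.
The complex ion is anionic, so scandium takes the -ate form scandate(III).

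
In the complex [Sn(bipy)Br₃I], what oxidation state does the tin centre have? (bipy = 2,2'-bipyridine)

No counter-ion: the bracketed complex is neutral.
Ligand charges: 1×I = -1; 1×bipy neutral; 3×Br = -3; sum -4.
Sn + (-4) = 0 ⇒ Sn is +4.

+4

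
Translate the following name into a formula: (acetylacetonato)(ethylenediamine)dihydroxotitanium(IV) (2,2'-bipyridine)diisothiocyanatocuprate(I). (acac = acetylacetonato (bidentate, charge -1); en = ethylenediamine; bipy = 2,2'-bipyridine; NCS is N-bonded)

Cation [Ti…]: ligand charges -3, Ti(IV) ⇒ ion charge 1+.
Anion [Cu…]: ligand charges -2, Cu(I) ⇒ ion charge 1−.
One 1+ cation balances one 1− anion.

[Ti(acac)(en)(OH)2][Cu(bipy)(NCS)2]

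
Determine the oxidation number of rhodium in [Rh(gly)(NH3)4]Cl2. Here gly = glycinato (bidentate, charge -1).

2 chloride outside the brackets (-1 each) → the complex ion is 2+.
Ligand charges: 1×gly = -1; 4×NH3 neutral; sum -1.
Rh + (-1) = 2+ ⇒ Rh is +3.

+3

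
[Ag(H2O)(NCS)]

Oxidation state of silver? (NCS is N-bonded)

+1

No counter-ion: the bracketed complex is neutral.
Ligand charges: 1×NCS = -1; 1×H2O neutral; sum -1.
Ag + (-1) = 0 ⇒ Ag is +1.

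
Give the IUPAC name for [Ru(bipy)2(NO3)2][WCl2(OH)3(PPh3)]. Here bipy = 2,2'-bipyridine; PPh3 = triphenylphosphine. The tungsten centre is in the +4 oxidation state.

Both ions are complex: the cation is named first with the plain metal name, the anion second with the -ate form; each ion's ligands are alphabetised independently.
W is given as +4; the anion's ligand charges sum to -5, so the complex anion is 1−.
A 1:1 salt means the cation carries the equal and opposite charge, 1+.
Cation: ligand charges sum to -2; for the ion to be 1+, Ru = +3.

bis(2,2'-bipyridine)dinitratoruthenium(III) dichlorotrihydroxo(triphenylphosphine)tungstate(IV)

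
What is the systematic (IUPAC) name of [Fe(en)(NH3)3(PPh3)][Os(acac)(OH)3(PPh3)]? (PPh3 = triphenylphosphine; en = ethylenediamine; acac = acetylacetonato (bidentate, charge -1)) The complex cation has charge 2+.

Both ions are complex: the cation is named first with the plain metal name, the anion second with the -ate form; each ion's ligands are alphabetised independently.
The complex cation is given as 2+; its ligand charges sum to 0, so Fe = +2.
A 1:1 salt means the anion carries the equal and opposite charge, 2−.
Anion: ligand charges sum to -4; for the ion to be 2−, Os = +2.

triammine(ethylenediamine)(triphenylphosphine)iron(II) (acetylacetonato)trihydroxo(triphenylphosphine)osmate(II)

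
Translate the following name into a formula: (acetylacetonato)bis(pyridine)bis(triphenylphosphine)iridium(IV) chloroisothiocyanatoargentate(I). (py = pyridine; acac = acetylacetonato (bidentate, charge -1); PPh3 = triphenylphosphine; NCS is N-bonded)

[Ir(acac)(PPh3)2(py)2][AgCl(NCS)]3

Cation [Ir…]: ligand charges -1, Ir(IV) ⇒ ion charge 3+.
Anion [Ag…]: ligand charges -2, Ag(I) ⇒ ion charge 1−.
One 3+ cation requires 3 of the 1− anion.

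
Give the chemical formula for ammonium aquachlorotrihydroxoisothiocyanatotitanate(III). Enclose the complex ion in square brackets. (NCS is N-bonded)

(NH4)2[TiCl(H2O)(NCS)(OH)3]

Ligands: 3 hydroxo (OH, -1), 1 aqua (H2O, neutral), 1 chloro (Cl, -1), 1 isothiocyanato (NCS, -1). Ligand charge sum = -5.
With Ti in oxidation state +3, the complex ion is [Ti...]^2−.
Charge balance with ammonium (+1) requires 1 complex ion per 2 ammonium.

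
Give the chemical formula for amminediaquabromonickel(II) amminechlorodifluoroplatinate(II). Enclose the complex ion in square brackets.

Cation [Ni…]: ligand charges -1, Ni(II) ⇒ ion charge 1+.
Anion [Pt…]: ligand charges -3, Pt(II) ⇒ ion charge 1−.

[NiBr(H2O)2(NH3)][PtClF2(NH3)]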